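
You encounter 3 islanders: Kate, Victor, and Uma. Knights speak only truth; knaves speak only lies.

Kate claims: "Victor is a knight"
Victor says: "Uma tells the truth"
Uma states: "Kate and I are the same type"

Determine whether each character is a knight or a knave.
Kate is a knight.
Victor is a knight.
Uma is a knight.

Verification:
- Kate (knight) says "Victor is a knight" - this is TRUE because Victor is a knight.
- Victor (knight) says "Uma tells the truth" - this is TRUE because Uma is a knight.
- Uma (knight) says "Kate and I are the same type" - this is TRUE because Uma is a knight and Kate is a knight.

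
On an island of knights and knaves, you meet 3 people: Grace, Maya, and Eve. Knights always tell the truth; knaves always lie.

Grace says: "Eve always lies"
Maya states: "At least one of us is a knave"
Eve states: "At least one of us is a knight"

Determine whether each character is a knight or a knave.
Grace is a knave.
Maya is a knight.
Eve is a knight.

Verification:
- Grace (knave) says "Eve always lies" - this is FALSE (a lie) because Eve is a knight.
- Maya (knight) says "At least one of us is a knave" - this is TRUE because Grace is a knave.
- Eve (knight) says "At least one of us is a knight" - this is TRUE because Maya and Eve are knights.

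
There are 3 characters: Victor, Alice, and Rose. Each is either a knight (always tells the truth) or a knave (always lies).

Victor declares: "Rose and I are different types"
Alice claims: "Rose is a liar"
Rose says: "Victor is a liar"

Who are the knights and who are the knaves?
Victor is a knight.
Alice is a knight.
Rose is a knave.

Verification:
- Victor (knight) says "Rose and I are different types" - this is TRUE because Victor is a knight and Rose is a knave.
- Alice (knight) says "Rose is a liar" - this is TRUE because Rose is a knave.
- Rose (knave) says "Victor is a liar" - this is FALSE (a lie) because Victor is a knight.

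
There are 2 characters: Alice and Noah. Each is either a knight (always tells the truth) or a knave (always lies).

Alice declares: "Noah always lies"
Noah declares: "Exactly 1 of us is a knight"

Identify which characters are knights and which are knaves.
Alice is a knave.
Noah is a knight.

Verification:
- Alice (knave) says "Noah always lies" - this is FALSE (a lie) because Noah is a knight.
- Noah (knight) says "Exactly 1 of us is a knight" - this is TRUE because there are 1 knights.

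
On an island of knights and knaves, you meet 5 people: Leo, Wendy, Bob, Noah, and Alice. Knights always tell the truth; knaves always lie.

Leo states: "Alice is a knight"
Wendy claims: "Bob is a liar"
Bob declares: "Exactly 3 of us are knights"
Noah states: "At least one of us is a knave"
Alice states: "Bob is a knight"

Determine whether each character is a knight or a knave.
Leo is a knave.
Wendy is a knight.
Bob is a knave.
Noah is a knight.
Alice is a knave.

Verification:
- Leo (knave) says "Alice is a knight" - this is FALSE (a lie) because Alice is a knave.
- Wendy (knight) says "Bob is a liar" - this is TRUE because Bob is a knave.
- Bob (knave) says "Exactly 3 of us are knights" - this is FALSE (a lie) because there are 2 knights.
- Noah (knight) says "At least one of us is a knave" - this is TRUE because Leo, Bob, and Alice are knaves.
- Alice (knave) says "Bob is a knight" - this is FALSE (a lie) because Bob is a knave.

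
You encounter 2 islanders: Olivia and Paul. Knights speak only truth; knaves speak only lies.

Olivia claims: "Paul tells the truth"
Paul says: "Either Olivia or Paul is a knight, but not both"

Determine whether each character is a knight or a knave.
Olivia is a knave.
Paul is a knave.

Verification:
- Olivia (knave) says "Paul tells the truth" - this is FALSE (a lie) because Paul is a knave.
- Paul (knave) says "Either Olivia or Paul is a knight, but not both" - this is FALSE (a lie) because Olivia is a knave and Paul is a knave.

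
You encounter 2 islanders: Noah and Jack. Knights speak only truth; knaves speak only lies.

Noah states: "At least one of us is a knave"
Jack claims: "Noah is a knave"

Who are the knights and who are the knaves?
Noah is a knight.
Jack is a knave.

Verification:
- Noah (knight) says "At least one of us is a knave" - this is TRUE because Jack is a knave.
- Jack (knave) says "Noah is a knave" - this is FALSE (a lie) because Noah is a knight.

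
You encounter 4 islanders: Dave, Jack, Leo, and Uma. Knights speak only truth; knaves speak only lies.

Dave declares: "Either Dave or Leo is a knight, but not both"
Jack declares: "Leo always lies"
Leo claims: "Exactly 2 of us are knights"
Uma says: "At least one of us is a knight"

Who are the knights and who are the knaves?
Dave is a knight.
Jack is a knight.
Leo is a knave.
Uma is a knight.

Verification:
- Dave (knight) says "Either Dave or Leo is a knight, but not both" - this is TRUE because Dave is a knight and Leo is a knave.
- Jack (knight) says "Leo always lies" - this is TRUE because Leo is a knave.
- Leo (knave) says "Exactly 2 of us are knights" - this is FALSE (a lie) because there are 3 knights.
- Uma (knight) says "At least one of us is a knight" - this is TRUE because Dave, Jack, and Uma are knights.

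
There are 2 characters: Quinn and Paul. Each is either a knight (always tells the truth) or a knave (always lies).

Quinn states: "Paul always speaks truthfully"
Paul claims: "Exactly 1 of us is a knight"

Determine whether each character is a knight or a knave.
Quinn is a knave.
Paul is a knave.

Verification:
- Quinn (knave) says "Paul always speaks truthfully" - this is FALSE (a lie) because Paul is a knave.
- Paul (knave) says "Exactly 1 of us is a knight" - this is FALSE (a lie) because there are 0 knights.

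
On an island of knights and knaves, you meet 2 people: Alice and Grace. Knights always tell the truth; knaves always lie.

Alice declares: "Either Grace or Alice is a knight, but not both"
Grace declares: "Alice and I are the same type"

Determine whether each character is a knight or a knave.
Alice is a knight.
Grace is a knave.

Verification:
- Alice (knight) says "Either Grace or Alice is a knight, but not both" - this is TRUE because Grace is a knave and Alice is a knight.
- Grace (knave) says "Alice and I are the same type" - this is FALSE (a lie) because Grace is a knave and Alice is a knight.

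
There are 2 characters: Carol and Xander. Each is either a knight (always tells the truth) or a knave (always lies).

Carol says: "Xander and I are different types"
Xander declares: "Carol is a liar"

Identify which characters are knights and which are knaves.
Carol is a knight.
Xander is a knave.

Verification:
- Carol (knight) says "Xander and I are different types" - this is TRUE because Carol is a knight and Xander is a knave.
- Xander (knave) says "Carol is a liar" - this is FALSE (a lie) because Carol is a knight.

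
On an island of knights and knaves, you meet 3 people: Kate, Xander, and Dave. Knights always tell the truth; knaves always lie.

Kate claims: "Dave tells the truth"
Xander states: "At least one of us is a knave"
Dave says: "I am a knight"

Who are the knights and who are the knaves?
Kate is a knave.
Xander is a knight.
Dave is a knave.

Verification:
- Kate (knave) says "Dave tells the truth" - this is FALSE (a lie) because Dave is a knave.
- Xander (knight) says "At least one of us is a knave" - this is TRUE because Kate and Dave are knaves.
- Dave (knave) says "I am a knight" - this is FALSE (a lie) because Dave is a knave.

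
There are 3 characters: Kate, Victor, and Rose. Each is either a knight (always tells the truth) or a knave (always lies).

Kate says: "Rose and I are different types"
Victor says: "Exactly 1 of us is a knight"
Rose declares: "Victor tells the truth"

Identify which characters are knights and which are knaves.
Kate is a knave.
Victor is a knave.
Rose is a knave.

Verification:
- Kate (knave) says "Rose and I are different types" - this is FALSE (a lie) because Kate is a knave and Rose is a knave.
- Victor (knave) says "Exactly 1 of us is a knight" - this is FALSE (a lie) because there are 0 knights.
- Rose (knave) says "Victor tells the truth" - this is FALSE (a lie) because Victor is a knave.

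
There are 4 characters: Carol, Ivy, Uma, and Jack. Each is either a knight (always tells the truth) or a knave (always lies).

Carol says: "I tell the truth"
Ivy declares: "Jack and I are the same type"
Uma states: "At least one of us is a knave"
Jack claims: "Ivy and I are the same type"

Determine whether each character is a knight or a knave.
Carol is a knave.
Ivy is a knight.
Uma is a knight.
Jack is a knight.

Verification:
- Carol (knave) says "I tell the truth" - this is FALSE (a lie) because Carol is a knave.
- Ivy (knight) says "Jack and I are the same type" - this is TRUE because Ivy is a knight and Jack is a knight.
- Uma (knight) says "At least one of us is a knave" - this is TRUE because Carol is a knave.
- Jack (knight) says "Ivy and I are the same type" - this is TRUE because Jack is a knight and Ivy is a knight.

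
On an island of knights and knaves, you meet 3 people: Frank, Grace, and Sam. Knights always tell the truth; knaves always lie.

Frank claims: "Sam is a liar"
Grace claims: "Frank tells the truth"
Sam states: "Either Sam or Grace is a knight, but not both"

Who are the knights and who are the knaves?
Frank is a knave.
Grace is a knave.
Sam is a knight.

Verification:
- Frank (knave) says "Sam is a liar" - this is FALSE (a lie) because Sam is a knight.
- Grace (knave) says "Frank tells the truth" - this is FALSE (a lie) because Frank is a knave.
- Sam (knight) says "Either Sam or Grace is a knight, but not both" - this is TRUE because Sam is a knight and Grace is a knave.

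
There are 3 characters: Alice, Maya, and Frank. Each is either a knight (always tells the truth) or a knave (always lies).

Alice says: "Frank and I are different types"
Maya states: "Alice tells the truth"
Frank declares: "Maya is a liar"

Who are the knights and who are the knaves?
Alice is a knight.
Maya is a knight.
Frank is a knave.

Verification:
- Alice (knight) says "Frank and I are different types" - this is TRUE because Alice is a knight and Frank is a knave.
- Maya (knight) says "Alice tells the truth" - this is TRUE because Alice is a knight.
- Frank (knave) says "Maya is a liar" - this is FALSE (a lie) because Maya is a knight.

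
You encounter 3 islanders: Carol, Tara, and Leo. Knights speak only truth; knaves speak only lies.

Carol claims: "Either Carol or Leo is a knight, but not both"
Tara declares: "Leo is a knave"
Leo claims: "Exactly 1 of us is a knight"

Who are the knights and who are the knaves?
Carol is a knight.
Tara is a knight.
Leo is a knave.

Verification:
- Carol (knight) says "Either Carol or Leo is a knight, but not both" - this is TRUE because Carol is a knight and Leo is a knave.
- Tara (knight) says "Leo is a knave" - this is TRUE because Leo is a knave.
- Leo (knave) says "Exactly 1 of us is a knight" - this is FALSE (a lie) because there are 2 knights.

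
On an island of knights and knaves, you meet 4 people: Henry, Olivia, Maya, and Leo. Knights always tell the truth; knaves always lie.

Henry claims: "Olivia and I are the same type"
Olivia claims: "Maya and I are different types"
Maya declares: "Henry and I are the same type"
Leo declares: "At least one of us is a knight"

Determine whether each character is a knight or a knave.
Henry is a knight.
Olivia is a knight.
Maya is a knave.
Leo is a knight.

Verification:
- Henry (knight) says "Olivia and I are the same type" - this is TRUE because Henry is a knight and Olivia is a knight.
- Olivia (knight) says "Maya and I are different types" - this is TRUE because Olivia is a knight and Maya is a knave.
- Maya (knave) says "Henry and I are the same type" - this is FALSE (a lie) because Maya is a knave and Henry is a knight.
- Leo (knight) says "At least one of us is a knight" - this is TRUE because Henry, Olivia, and Leo are knights.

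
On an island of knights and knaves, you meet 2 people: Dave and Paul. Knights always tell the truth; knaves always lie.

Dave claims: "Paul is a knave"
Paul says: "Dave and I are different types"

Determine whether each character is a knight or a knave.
Dave is a knave.
Paul is a knight.

Verification:
- Dave (knave) says "Paul is a knave" - this is FALSE (a lie) because Paul is a knight.
- Paul (knight) says "Dave and I are different types" - this is TRUE because Paul is a knight and Dave is a knave.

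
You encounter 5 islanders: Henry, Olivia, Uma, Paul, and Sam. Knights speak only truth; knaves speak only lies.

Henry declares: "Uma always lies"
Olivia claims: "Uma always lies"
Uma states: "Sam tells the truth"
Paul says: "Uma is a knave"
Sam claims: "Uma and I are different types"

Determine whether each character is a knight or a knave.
Henry is a knight.
Olivia is a knight.
Uma is a knave.
Paul is a knight.
Sam is a knave.

Verification:
- Henry (knight) says "Uma always lies" - this is TRUE because Uma is a knave.
- Olivia (knight) says "Uma always lies" - this is TRUE because Uma is a knave.
- Uma (knave) says "Sam tells the truth" - this is FALSE (a lie) because Sam is a knave.
- Paul (knight) says "Uma is a knave" - this is TRUE because Uma is a knave.
- Sam (knave) says "Uma and I are different types" - this is FALSE (a lie) because Sam is a knave and Uma is a knave.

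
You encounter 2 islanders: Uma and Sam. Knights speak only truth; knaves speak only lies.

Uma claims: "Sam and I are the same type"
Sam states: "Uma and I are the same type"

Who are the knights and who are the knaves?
Uma is a knight.
Sam is a knight.

Verification:
- Uma (knight) says "Sam and I are the same type" - this is TRUE because Uma is a knight and Sam is a knight.
- Sam (knight) says "Uma and I are the same type" - this is TRUE because Sam is a knight and Uma is a knight.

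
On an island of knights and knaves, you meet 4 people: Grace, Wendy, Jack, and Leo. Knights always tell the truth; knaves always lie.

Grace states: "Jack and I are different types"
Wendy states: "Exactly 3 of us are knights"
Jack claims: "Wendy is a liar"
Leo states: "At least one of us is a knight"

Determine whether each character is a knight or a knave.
Grace is a knight.
Wendy is a knight.
Jack is a knave.
Leo is a knight.

Verification:
- Grace (knight) says "Jack and I are different types" - this is TRUE because Grace is a knight and Jack is a knave.
- Wendy (knight) says "Exactly 3 of us are knights" - this is TRUE because there are 3 knights.
- Jack (knave) says "Wendy is a liar" - this is FALSE (a lie) because Wendy is a knight.
- Leo (knight) says "At least one of us is a knight" - this is TRUE because Grace, Wendy, and Leo are knights.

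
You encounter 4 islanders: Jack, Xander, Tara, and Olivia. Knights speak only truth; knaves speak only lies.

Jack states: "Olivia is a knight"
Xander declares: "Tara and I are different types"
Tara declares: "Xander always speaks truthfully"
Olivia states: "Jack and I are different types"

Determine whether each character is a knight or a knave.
Jack is a knave.
Xander is a knave.
Tara is a knave.
Olivia is a knave.

Verification:
- Jack (knave) says "Olivia is a knight" - this is FALSE (a lie) because Olivia is a knave.
- Xander (knave) says "Tara and I are different types" - this is FALSE (a lie) because Xander is a knave and Tara is a knave.
- Tara (knave) says "Xander always speaks truthfully" - this is FALSE (a lie) because Xander is a knave.
- Olivia (knave) says "Jack and I are different types" - this is FALSE (a lie) because Olivia is a knave and Jack is a knave.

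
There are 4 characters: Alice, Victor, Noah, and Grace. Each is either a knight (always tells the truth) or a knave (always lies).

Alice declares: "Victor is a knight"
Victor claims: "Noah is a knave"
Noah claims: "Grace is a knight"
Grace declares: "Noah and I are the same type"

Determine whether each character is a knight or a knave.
Alice is a knave.
Victor is a knave.
Noah is a knight.
Grace is a knight.

Verification:
- Alice (knave) says "Victor is a knight" - this is FALSE (a lie) because Victor is a knave.
- Victor (knave) says "Noah is a knave" - this is FALSE (a lie) because Noah is a knight.
- Noah (knight) says "Grace is a knight" - this is TRUE because Grace is a knight.
- Grace (knight) says "Noah and I are the same type" - this is TRUE because Grace is a knight and Noah is a knight.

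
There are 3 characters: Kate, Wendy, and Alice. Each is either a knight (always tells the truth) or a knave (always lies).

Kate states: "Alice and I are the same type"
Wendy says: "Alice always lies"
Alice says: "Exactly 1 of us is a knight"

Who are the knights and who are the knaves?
Kate is a knave.
Wendy is a knave.
Alice is a knight.

Verification:
- Kate (knave) says "Alice and I are the same type" - this is FALSE (a lie) because Kate is a knave and Alice is a knight.
- Wendy (knave) says "Alice always lies" - this is FALSE (a lie) because Alice is a knight.
- Alice (knight) says "Exactly 1 of us is a knight" - this is TRUE because there are 1 knights.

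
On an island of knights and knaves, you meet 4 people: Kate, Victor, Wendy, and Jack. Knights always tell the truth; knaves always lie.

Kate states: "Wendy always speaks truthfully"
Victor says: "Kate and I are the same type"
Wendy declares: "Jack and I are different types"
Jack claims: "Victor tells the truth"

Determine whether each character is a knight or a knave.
Kate is a knight.
Victor is a knave.
Wendy is a knight.
Jack is a knave.

Verification:
- Kate (knight) says "Wendy always speaks truthfully" - this is TRUE because Wendy is a knight.
- Victor (knave) says "Kate and I are the same type" - this is FALSE (a lie) because Victor is a knave and Kate is a knight.
- Wendy (knight) says "Jack and I are different types" - this is TRUE because Wendy is a knight and Jack is a knave.
- Jack (knave) says "Victor tells the truth" - this is FALSE (a lie) because Victor is a knave.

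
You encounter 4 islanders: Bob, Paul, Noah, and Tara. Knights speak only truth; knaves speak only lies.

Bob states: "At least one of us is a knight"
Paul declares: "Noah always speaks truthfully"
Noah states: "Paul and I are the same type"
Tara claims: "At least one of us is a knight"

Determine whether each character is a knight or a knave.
Bob is a knight.
Paul is a knight.
Noah is a knight.
Tara is a knight.

Verification:
- Bob (knight) says "At least one of us is a knight" - this is TRUE because Bob, Paul, Noah, and Tara are knights.
- Paul (knight) says "Noah always speaks truthfully" - this is TRUE because Noah is a knight.
- Noah (knight) says "Paul and I are the same type" - this is TRUE because Noah is a knight and Paul is a knight.
- Tara (knight) says "At least one of us is a knight" - this is TRUE because Bob, Paul, Noah, and Tara are knights.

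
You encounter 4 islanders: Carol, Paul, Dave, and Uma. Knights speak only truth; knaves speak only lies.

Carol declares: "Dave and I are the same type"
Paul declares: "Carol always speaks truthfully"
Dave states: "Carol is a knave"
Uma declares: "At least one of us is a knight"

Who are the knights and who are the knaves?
Carol is a knave.
Paul is a knave.
Dave is a knight.
Uma is a knight.

Verification:
- Carol (knave) says "Dave and I are the same type" - this is FALSE (a lie) because Carol is a knave and Dave is a knight.
- Paul (knave) says "Carol always speaks truthfully" - this is FALSE (a lie) because Carol is a knave.
- Dave (knight) says "Carol is a knave" - this is TRUE because Carol is a knave.
- Uma (knight) says "At least one of us is a knight" - this is TRUE because Dave and Uma are knights.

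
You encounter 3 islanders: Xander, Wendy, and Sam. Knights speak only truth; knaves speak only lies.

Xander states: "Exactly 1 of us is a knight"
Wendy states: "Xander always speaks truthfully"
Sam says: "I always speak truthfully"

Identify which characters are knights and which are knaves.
Xander is a knave.
Wendy is a knave.
Sam is a knave.

Verification:
- Xander (knave) says "Exactly 1 of us is a knight" - this is FALSE (a lie) because there are 0 knights.
- Wendy (knave) says "Xander always speaks truthfully" - this is FALSE (a lie) because Xander is a knave.
- Sam (knave) says "I always speak truthfully" - this is FALSE (a lie) because Sam is a knave.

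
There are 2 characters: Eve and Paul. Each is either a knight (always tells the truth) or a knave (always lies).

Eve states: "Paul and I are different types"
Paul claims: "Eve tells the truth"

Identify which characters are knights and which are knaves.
Eve is a knave.
Paul is a knave.

Verification:
- Eve (knave) says "Paul and I are different types" - this is FALSE (a lie) because Eve is a knave and Paul is a knave.
- Paul (knave) says "Eve tells the truth" - this is FALSE (a lie) because Eve is a knave.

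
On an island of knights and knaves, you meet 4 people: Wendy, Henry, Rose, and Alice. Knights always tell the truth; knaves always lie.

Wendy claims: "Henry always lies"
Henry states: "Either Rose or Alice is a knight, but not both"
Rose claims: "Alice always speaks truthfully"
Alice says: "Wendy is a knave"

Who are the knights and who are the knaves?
Wendy is a knight.
Henry is a knave.
Rose is a knave.
Alice is a knave.

Verification:
- Wendy (knight) says "Henry always lies" - this is TRUE because Henry is a knave.
- Henry (knave) says "Either Rose or Alice is a knight, but not both" - this is FALSE (a lie) because Rose is a knave and Alice is a knave.
- Rose (knave) says "Alice always speaks truthfully" - this is FALSE (a lie) because Alice is a knave.
- Alice (knave) says "Wendy is a knave" - this is FALSE (a lie) because Wendy is a knight.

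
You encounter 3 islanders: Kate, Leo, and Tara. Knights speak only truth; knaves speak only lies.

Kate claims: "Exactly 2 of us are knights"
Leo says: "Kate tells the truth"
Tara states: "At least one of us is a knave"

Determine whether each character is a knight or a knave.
Kate is a knave.
Leo is a knave.
Tara is a knight.

Verification:
- Kate (knave) says "Exactly 2 of us are knights" - this is FALSE (a lie) because there are 1 knights.
- Leo (knave) says "Kate tells the truth" - this is FALSE (a lie) because Kate is a knave.
- Tara (knight) says "At least one of us is a knave" - this is TRUE because Kate and Leo are knaves.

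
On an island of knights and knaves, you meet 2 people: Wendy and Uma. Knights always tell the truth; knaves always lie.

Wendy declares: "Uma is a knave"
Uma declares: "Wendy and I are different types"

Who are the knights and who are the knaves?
Wendy is a knave.
Uma is a knight.

Verification:
- Wendy (knave) says "Uma is a knave" - this is FALSE (a lie) because Uma is a knight.
- Uma (knight) says "Wendy and I are different types" - this is TRUE because Uma is a knight and Wendy is a knave.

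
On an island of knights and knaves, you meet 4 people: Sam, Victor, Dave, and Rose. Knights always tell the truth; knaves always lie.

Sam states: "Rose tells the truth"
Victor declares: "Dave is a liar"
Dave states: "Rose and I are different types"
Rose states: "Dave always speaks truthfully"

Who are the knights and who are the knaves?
Sam is a knave.
Victor is a knight.
Dave is a knave.
Rose is a knave.

Verification:
- Sam (knave) says "Rose tells the truth" - this is FALSE (a lie) because Rose is a knave.
- Victor (knight) says "Dave is a liar" - this is TRUE because Dave is a knave.
- Dave (knave) says "Rose and I are different types" - this is FALSE (a lie) because Dave is a knave and Rose is a knave.
- Rose (knave) says "Dave always speaks truthfully" - this is FALSE (a lie) because Dave is a knave.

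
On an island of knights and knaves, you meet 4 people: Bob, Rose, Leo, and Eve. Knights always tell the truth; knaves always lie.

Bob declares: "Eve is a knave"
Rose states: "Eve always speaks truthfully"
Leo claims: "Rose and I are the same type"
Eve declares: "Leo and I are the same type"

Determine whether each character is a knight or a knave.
Bob is a knave.
Rose is a knight.
Leo is a knight.
Eve is a knight.

Verification:
- Bob (knave) says "Eve is a knave" - this is FALSE (a lie) because Eve is a knight.
- Rose (knight) says "Eve always speaks truthfully" - this is TRUE because Eve is a knight.
- Leo (knight) says "Rose and I are the same type" - this is TRUE because Leo is a knight and Rose is a knight.
- Eve (knight) says "Leo and I are the same type" - this is TRUE because Eve is a knight and Leo is a knight.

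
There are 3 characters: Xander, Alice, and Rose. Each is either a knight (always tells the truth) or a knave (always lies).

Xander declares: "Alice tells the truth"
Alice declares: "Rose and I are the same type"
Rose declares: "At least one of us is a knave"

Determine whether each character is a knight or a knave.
Xander is a knave.
Alice is a knave.
Rose is a knight.

Verification:
- Xander (knave) says "Alice tells the truth" - this is FALSE (a lie) because Alice is a knave.
- Alice (knave) says "Rose and I are the same type" - this is FALSE (a lie) because Alice is a knave and Rose is a knight.
- Rose (knight) says "At least one of us is a knave" - this is TRUE because Xander and Alice are knaves.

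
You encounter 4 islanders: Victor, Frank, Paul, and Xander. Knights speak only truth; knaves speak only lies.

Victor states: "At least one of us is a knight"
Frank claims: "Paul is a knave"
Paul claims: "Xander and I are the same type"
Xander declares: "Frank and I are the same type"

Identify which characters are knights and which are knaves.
Victor is a knight.
Frank is a knight.
Paul is a knave.
Xander is a knight.

Verification:
- Victor (knight) says "At least one of us is a knight" - this is TRUE because Victor, Frank, and Xander are knights.
- Frank (knight) says "Paul is a knave" - this is TRUE because Paul is a knave.
- Paul (knave) says "Xander and I are the same type" - this is FALSE (a lie) because Paul is a knave and Xander is a knight.
- Xander (knight) says "Frank and I are the same type" - this is TRUE because Xander is a knight and Frank is a knight.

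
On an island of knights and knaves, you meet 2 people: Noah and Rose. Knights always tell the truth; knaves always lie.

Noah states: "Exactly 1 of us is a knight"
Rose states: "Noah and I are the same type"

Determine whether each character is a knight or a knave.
Noah is a knight.
Rose is a knave.

Verification:
- Noah (knight) says "Exactly 1 of us is a knight" - this is TRUE because there are 1 knights.
- Rose (knave) says "Noah and I are the same type" - this is FALSE (a lie) because Rose is a knave and Noah is a knight.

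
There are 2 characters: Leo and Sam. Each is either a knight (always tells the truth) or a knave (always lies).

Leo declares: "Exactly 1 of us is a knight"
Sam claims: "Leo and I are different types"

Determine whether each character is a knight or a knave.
Leo is a knave.
Sam is a knave.

Verification:
- Leo (knave) says "Exactly 1 of us is a knight" - this is FALSE (a lie) because there are 0 knights.
- Sam (knave) says "Leo and I are different types" - this is FALSE (a lie) because Sam is a knave and Leo is a knave.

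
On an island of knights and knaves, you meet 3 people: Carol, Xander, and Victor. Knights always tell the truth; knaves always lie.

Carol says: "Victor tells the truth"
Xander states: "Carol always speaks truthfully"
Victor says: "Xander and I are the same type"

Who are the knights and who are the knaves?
Carol is a knight.
Xander is a knight.
Victor is a knight.

Verification:
- Carol (knight) says "Victor tells the truth" - this is TRUE because Victor is a knight.
- Xander (knight) says "Carol always speaks truthfully" - this is TRUE because Carol is a knight.
- Victor (knight) says "Xander and I are the same type" - this is TRUE because Victor is a knight and Xander is a knight.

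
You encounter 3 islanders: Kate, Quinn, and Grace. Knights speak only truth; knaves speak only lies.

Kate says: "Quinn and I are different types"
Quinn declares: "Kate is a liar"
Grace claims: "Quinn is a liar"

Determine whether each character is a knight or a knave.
Kate is a knight.
Quinn is a knave.
Grace is a knight.

Verification:
- Kate (knight) says "Quinn and I are different types" - this is TRUE because Kate is a knight and Quinn is a knave.
- Quinn (knave) says "Kate is a liar" - this is FALSE (a lie) because Kate is a knight.
- Grace (knight) says "Quinn is a liar" - this is TRUE because Quinn is a knave.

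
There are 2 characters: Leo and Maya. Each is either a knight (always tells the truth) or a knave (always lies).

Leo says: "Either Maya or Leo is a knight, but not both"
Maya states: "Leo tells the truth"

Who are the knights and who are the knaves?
Leo is a knave.
Maya is a knave.

Verification:
- Leo (knave) says "Either Maya or Leo is a knight, but not both" - this is FALSE (a lie) because Maya is a knave and Leo is a knave.
- Maya (knave) says "Leo tells the truth" - this is FALSE (a lie) because Leo is a knave.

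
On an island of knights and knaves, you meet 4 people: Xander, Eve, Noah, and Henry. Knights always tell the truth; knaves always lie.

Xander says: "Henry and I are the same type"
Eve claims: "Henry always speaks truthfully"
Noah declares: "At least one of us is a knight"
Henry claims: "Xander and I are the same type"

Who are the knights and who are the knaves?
Xander is a knight.
Eve is a knight.
Noah is a knight.
Henry is a knight.

Verification:
- Xander (knight) says "Henry and I are the same type" - this is TRUE because Xander is a knight and Henry is a knight.
- Eve (knight) says "Henry always speaks truthfully" - this is TRUE because Henry is a knight.
- Noah (knight) says "At least one of us is a knight" - this is TRUE because Xander, Eve, Noah, and Henry are knights.
- Henry (knight) says "Xander and I are the same type" - this is TRUE because Henry is a knight and Xander is a knight.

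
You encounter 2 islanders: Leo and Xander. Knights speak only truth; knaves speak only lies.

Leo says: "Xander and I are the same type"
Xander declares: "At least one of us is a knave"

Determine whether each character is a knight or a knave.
Leo is a knave.
Xander is a knight.

Verification:
- Leo (knave) says "Xander and I are the same type" - this is FALSE (a lie) because Leo is a knave and Xander is a knight.
- Xander (knight) says "At least one of us is a knave" - this is TRUE because Leo is a knave.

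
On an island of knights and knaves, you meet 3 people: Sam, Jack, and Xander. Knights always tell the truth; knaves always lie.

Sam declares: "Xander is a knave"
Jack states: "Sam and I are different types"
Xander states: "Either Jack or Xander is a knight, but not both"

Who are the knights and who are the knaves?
Sam is a knave.
Jack is a knave.
Xander is a knight.

Verification:
- Sam (knave) says "Xander is a knave" - this is FALSE (a lie) because Xander is a knight.
- Jack (knave) says "Sam and I are different types" - this is FALSE (a lie) because Jack is a knave and Sam is a knave.
- Xander (knight) says "Either Jack or Xander is a knight, but not both" - this is TRUE because Jack is a knave and Xander is a knight.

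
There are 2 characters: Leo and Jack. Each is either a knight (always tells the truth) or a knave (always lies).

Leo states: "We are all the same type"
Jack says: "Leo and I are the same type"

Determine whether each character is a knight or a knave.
Leo is a knight.
Jack is a knight.

Verification:
- Leo (knight) says "We are all the same type" - this is TRUE because Leo and Jack are knights.
- Jack (knight) says "Leo and I are the same type" - this is TRUE because Jack is a knight and Leo is a knight.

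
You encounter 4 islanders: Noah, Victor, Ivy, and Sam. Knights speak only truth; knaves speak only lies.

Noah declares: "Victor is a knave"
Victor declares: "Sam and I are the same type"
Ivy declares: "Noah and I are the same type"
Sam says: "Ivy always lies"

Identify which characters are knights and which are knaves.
Noah is a knight.
Victor is a knave.
Ivy is a knave.
Sam is a knight.

Verification:
- Noah (knight) says "Victor is a knave" - this is TRUE because Victor is a knave.
- Victor (knave) says "Sam and I are the same type" - this is FALSE (a lie) because Victor is a knave and Sam is a knight.
- Ivy (knave) says "Noah and I are the same type" - this is FALSE (a lie) because Ivy is a knave and Noah is a knight.
- Sam (knight) says "Ivy always lies" - this is TRUE because Ivy is a knave.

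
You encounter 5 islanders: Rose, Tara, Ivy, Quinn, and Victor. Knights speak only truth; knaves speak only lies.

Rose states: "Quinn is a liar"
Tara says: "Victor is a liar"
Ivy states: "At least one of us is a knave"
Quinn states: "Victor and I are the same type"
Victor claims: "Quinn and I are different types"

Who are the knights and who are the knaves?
Rose is a knight.
Tara is a knave.
Ivy is a knight.
Quinn is a knave.
Victor is a knight.

Verification:
- Rose (knight) says "Quinn is a liar" - this is TRUE because Quinn is a knave.
- Tara (knave) says "Victor is a liar" - this is FALSE (a lie) because Victor is a knight.
- Ivy (knight) says "At least one of us is a knave" - this is TRUE because Tara and Quinn are knaves.
- Quinn (knave) says "Victor and I are the same type" - this is FALSE (a lie) because Quinn is a knave and Victor is a knight.
- Victor (knight) says "Quinn and I are different types" - this is TRUE because Victor is a knight and Quinn is a knave.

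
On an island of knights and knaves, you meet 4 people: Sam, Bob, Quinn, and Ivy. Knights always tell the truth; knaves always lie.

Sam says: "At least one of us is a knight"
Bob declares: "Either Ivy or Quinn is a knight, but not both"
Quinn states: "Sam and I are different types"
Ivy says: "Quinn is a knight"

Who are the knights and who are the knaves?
Sam is a knave.
Bob is a knave.
Quinn is a knave.
Ivy is a knave.

Verification:
- Sam (knave) says "At least one of us is a knight" - this is FALSE (a lie) because no one is a knight.
- Bob (knave) says "Either Ivy or Quinn is a knight, but not both" - this is FALSE (a lie) because Ivy is a knave and Quinn is a knave.
- Quinn (knave) says "Sam and I are different types" - this is FALSE (a lie) because Quinn is a knave and Sam is a knave.
- Ivy (knave) says "Quinn is a knight" - this is FALSE (a lie) because Quinn is a knave.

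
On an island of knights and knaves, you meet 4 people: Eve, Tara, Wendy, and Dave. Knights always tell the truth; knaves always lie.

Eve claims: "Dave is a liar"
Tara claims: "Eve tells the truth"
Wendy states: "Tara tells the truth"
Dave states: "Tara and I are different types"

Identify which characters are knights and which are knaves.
Eve is a knave.
Tara is a knave.
Wendy is a knave.
Dave is a knight.

Verification:
- Eve (knave) says "Dave is a liar" - this is FALSE (a lie) because Dave is a knight.
- Tara (knave) says "Eve tells the truth" - this is FALSE (a lie) because Eve is a knave.
- Wendy (knave) says "Tara tells the truth" - this is FALSE (a lie) because Tara is a knave.
- Dave (knight) says "Tara and I are different types" - this is TRUE because Dave is a knight and Tara is a knave.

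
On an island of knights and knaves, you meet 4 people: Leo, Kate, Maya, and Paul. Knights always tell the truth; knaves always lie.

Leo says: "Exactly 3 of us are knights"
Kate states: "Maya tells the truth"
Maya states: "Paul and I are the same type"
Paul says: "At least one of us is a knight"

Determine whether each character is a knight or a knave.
Leo is a knave.
Kate is a knave.
Maya is a knave.
Paul is a knight.

Verification:
- Leo (knave) says "Exactly 3 of us are knights" - this is FALSE (a lie) because there are 1 knights.
- Kate (knave) says "Maya tells the truth" - this is FALSE (a lie) because Maya is a knave.
- Maya (knave) says "Paul and I are the same type" - this is FALSE (a lie) because Maya is a knave and Paul is a knight.
- Paul (knight) says "At least one of us is a knight" - this is TRUE because Paul is a knight.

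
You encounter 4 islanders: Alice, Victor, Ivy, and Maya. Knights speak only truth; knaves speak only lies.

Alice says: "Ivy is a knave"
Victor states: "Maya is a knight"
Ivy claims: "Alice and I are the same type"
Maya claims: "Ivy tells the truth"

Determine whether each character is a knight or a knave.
Alice is a knight.
Victor is a knave.
Ivy is a knave.
Maya is a knave.

Verification:
- Alice (knight) says "Ivy is a knave" - this is TRUE because Ivy is a knave.
- Victor (knave) says "Maya is a knight" - this is FALSE (a lie) because Maya is a knave.
- Ivy (knave) says "Alice and I are the same type" - this is FALSE (a lie) because Ivy is a knave and Alice is a knight.
- Maya (knave) says "Ivy tells the truth" - this is FALSE (a lie) because Ivy is a knave.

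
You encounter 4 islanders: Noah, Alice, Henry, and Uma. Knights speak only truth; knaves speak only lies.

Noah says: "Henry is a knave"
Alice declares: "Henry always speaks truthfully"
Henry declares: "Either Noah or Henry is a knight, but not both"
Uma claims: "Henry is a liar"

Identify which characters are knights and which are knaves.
Noah is a knave.
Alice is a knight.
Henry is a knight.
Uma is a knave.

Verification:
- Noah (knave) says "Henry is a knave" - this is FALSE (a lie) because Henry is a knight.
- Alice (knight) says "Henry always speaks truthfully" - this is TRUE because Henry is a knight.
- Henry (knight) says "Either Noah or Henry is a knight, but not both" - this is TRUE because Noah is a knave and Henry is a knight.
- Uma (knave) says "Henry is a liar" - this is FALSE (a lie) because Henry is a knight.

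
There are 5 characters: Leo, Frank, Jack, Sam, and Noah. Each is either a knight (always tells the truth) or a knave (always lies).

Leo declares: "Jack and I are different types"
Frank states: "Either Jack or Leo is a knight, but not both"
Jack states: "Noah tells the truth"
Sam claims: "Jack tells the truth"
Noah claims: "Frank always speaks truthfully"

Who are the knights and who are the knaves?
Leo is a knave.
Frank is a knave.
Jack is a knave.
Sam is a knave.
Noah is a knave.

Verification:
- Leo (knave) says "Jack and I are different types" - this is FALSE (a lie) because Leo is a knave and Jack is a knave.
- Frank (knave) says "Either Jack or Leo is a knight, but not both" - this is FALSE (a lie) because Jack is a knave and Leo is a knave.
- Jack (knave) says "Noah tells the truth" - this is FALSE (a lie) because Noah is a knave.
- Sam (knave) says "Jack tells the truth" - this is FALSE (a lie) because Jack is a knave.
- Noah (knave) says "Frank always speaks truthfully" - this is FALSE (a lie) because Frank is a knave.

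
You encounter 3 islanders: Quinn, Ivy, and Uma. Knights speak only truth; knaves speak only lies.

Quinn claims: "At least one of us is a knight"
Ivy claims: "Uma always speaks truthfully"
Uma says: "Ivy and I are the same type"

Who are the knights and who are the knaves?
Quinn is a knight.
Ivy is a knight.
Uma is a knight.

Verification:
- Quinn (knight) says "At least one of us is a knight" - this is TRUE because Quinn, Ivy, and Uma are knights.
- Ivy (knight) says "Uma always speaks truthfully" - this is TRUE because Uma is a knight.
- Uma (knight) says "Ivy and I are the same type" - this is TRUE because Uma is a knight and Ivy is a knight.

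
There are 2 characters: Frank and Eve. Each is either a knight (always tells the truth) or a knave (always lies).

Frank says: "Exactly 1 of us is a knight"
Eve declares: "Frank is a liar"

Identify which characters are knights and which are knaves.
Frank is a knight.
Eve is a knave.

Verification:
- Frank (knight) says "Exactly 1 of us is a knight" - this is TRUE because there are 1 knights.
- Eve (knave) says "Frank is a liar" - this is FALSE (a lie) because Frank is a knight.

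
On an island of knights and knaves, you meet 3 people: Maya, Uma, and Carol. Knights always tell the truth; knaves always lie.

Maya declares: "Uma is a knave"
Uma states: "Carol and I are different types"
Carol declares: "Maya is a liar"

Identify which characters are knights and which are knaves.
Maya is a knight.
Uma is a knave.
Carol is a knave.

Verification:
- Maya (knight) says "Uma is a knave" - this is TRUE because Uma is a knave.
- Uma (knave) says "Carol and I are different types" - this is FALSE (a lie) because Uma is a knave and Carol is a knave.
- Carol (knave) says "Maya is a liar" - this is FALSE (a lie) because Maya is a knight.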